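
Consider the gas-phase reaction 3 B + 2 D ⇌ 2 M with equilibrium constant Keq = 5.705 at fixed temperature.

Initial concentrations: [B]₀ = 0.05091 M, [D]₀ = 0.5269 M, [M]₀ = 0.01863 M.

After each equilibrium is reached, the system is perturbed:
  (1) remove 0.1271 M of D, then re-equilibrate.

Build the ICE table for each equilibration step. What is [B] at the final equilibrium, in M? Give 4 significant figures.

Q₀ = 9.475 vs Keq = 5.705 ⇒ Q>K, reverse
Step 1:
                  B         D         M
  Initial   0.05091    0.5269   0.01863
  Change   0.003724  0.002483 -0.002483
  Equil     0.05463    0.5294   0.01615
  solve Keq expr → x = -0.001241; check Q = 5.705
Then remove 0.1271 M of D.
Step 2:
                  B         D         M
  Initial   0.05463    0.4023   0.01615
  Change   0.003757  0.002505 -0.002505
  Equil     0.05839    0.4048   0.01364
  solve Keq expr → x = -0.001252; check Q = 5.705

[B]_eq = 0.05839 M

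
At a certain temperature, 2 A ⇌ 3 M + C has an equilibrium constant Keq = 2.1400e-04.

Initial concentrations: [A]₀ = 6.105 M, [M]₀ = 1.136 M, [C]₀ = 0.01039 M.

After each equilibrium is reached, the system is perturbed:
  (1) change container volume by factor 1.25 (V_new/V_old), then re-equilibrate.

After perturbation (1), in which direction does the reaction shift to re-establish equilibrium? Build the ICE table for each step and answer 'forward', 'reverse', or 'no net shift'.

Q₀ = 4.0868e-04 vs Keq = 2.1400e-04 ⇒ Q>K, reverse
Step 1:
                  A         M         C
  I           6.105     1.136   0.01039
  C        0.009446  -0.01417 -0.004723
  E           6.114     1.122  0.005667
  solve Keq expr → x = -0.004723; check Q = 2.1400e-04
Then change container volume by factor 1.25 (V_new/V_old).
Step 2:
                  A         M         C
  I           4.892    0.8975  0.004534
  C       -0.004742  0.007113  0.002371
  E           4.887    0.9046  0.006904
  solve Keq expr → x = 0.002371; check Q = 2.1400e-04

Direction: forward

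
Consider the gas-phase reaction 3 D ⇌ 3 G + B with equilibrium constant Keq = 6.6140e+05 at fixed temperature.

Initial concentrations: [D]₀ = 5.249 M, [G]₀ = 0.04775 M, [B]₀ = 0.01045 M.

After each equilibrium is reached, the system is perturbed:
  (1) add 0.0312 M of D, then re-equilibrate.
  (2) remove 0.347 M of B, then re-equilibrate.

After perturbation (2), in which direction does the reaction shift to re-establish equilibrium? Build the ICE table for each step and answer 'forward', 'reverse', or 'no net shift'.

Q₀ = 7.8670e-09 vs Keq = 6.6140e+05 ⇒ Q<K, forward
Step 1:
                  D         G         B
  init        5.249   0.04775   0.01045
  Δ          -5.177     5.177     1.726
  eq        0.07207     5.225     1.736
  solve Keq expr → x = 1.726; check Q = 6.6140e+05
Then add 0.0312 M of D.
Step 2:
                  D         G         B
  init       0.1033     5.225     1.736
  Δ        -0.03064   0.03064   0.01021
  eq        0.07264     5.255     1.746
  solve Keq expr → x = 0.01021; check Q = 6.6140e+05
Then remove 0.347 M of B.
Step 3:
                  D         G         B
  init      0.07264     5.255     1.399
  Δ       -0.005078  0.005078  0.001693
  eq        0.06756      5.26     1.401
  solve Keq expr → x = 0.001693; check Q = 6.6140e+05

Direction: forward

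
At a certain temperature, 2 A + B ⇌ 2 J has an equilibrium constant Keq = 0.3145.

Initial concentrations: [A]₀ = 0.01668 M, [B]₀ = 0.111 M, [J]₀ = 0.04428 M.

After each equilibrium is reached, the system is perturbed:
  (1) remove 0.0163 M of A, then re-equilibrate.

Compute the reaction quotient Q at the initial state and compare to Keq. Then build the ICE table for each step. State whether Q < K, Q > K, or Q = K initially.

Q₀ = 63.49; Q > K (proceeds reverse)

Q₀ = 63.49 vs Keq = 0.3145 ⇒ Q>K, reverse
Step 1:
                  A         B         J
  init      0.01668     0.111   0.04428
  Δ         0.03409   0.01705  -0.03409
  eq        0.05077     0.128   0.01019
  solve Keq expr → x = -0.01705; check Q = 0.3145
Then remove 0.0163 M of A.
Step 2:
                  A         B         J
  init      0.03447     0.128   0.01019
  Δ        0.002692  0.001346 -0.002692
  eq        0.03716    0.1294  0.007497
  solve Keq expr → x = -0.001346; check Q = 0.3145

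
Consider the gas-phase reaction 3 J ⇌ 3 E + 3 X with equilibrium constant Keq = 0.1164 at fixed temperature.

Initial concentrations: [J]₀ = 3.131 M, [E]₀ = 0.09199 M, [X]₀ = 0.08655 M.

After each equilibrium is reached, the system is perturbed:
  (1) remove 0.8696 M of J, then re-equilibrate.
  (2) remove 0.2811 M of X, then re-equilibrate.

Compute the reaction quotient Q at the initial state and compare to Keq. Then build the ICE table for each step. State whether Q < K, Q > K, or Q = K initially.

Q₀ = 1.6443e-08 vs Keq = 0.1164 ⇒ Q<K, forward
Step 1:
                  J         E         X
  I           3.131   0.09199   0.08655
  C         -0.9441    0.9441    0.9441
  E           2.187     1.036     1.031
  solve Keq expr → x = 0.3147; check Q = 0.1164
Then remove 0.8696 M of J.
Step 2:
                  J         E         X
  I           1.317     1.036     1.031
  C          0.1787   -0.1787   -0.1787
  E           1.496    0.8574    0.8519
  solve Keq expr → x = -0.05956; check Q = 0.1164
Then remove 0.2811 M of X.
Step 3:
                  J         E         X
  I           1.496    0.8574    0.5708
  C         -0.1184    0.1184    0.1184
  E           1.378    0.9758    0.6893
  solve Keq expr → x = 0.03948; check Q = 0.1164

Q₀ = 1.6443e-08; Q < K (proceeds forward)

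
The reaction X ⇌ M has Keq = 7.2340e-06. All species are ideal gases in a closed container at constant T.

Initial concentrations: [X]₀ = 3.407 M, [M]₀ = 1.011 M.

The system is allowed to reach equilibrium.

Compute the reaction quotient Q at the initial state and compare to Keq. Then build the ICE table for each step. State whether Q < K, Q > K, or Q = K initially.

Q₀ = 0.2967 vs Keq = 7.2340e-06 ⇒ Q>K, reverse
Step 1:
                   X          M
  init         3.407      1.011
  Δ            1.011     -1.011
  eq           4.418 3.1960e-05
  solve Keq expr → x = -1.011; check Q = 7.2340e-06

Q₀ = 0.2967; Q > K (proceeds reverse)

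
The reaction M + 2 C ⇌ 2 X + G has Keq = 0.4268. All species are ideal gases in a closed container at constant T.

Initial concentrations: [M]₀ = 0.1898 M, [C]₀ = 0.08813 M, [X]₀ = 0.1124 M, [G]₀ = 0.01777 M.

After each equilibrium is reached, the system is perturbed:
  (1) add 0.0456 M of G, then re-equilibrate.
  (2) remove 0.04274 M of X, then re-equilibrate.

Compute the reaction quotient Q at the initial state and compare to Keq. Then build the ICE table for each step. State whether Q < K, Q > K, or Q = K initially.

Q₀ = 0.1523; Q < K (proceeds forward)

Q₀ = 0.1523 vs Keq = 0.4268 ⇒ Q<K, forward
Step 1:
                   M          C          X          G
  I           0.1898    0.08813     0.1124    0.01777
  C         -0.00761   -0.01522    0.01522    0.00761
  E           0.1822    0.07291     0.1276    0.02538
  solve Keq expr → x = 0.00761; check Q = 0.4268
Then add 0.0456 M of G.
Step 2:
                   M          C          X          G
  I           0.1822    0.07291     0.1276    0.07098
  C         0.009975    0.01995   -0.01995  -0.009975
  E           0.1922    0.09286     0.1077    0.06101
  solve Keq expr → x = -0.009975; check Q = 0.4268
Then remove 0.04274 M of X.
Step 3:
                   M          C          X          G
  I           0.1922    0.09286    0.06493    0.06101
  C        -0.008223   -0.01645    0.01645   0.008223
  E           0.1839    0.07641    0.08138    0.06923
  solve Keq expr → x = 0.008223; check Q = 0.4268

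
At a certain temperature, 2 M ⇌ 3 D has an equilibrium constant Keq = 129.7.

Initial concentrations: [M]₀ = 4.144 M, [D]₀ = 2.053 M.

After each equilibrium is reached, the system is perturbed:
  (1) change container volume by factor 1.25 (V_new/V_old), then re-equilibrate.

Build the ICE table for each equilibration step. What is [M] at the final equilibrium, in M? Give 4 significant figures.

Q₀ = 0.5039 vs Keq = 129.7 ⇒ Q<K, forward
Step 1:
                  M         D
  Initial     4.144     2.053
  Change     -2.781     4.171
  Equil       1.363     6.224
  solve Keq expr → x = 1.39; check Q = 129.7
Then change container volume by factor 1.25 (V_new/V_old).
Step 2:
                  M         D
  Initial     1.091     4.979
  Change   -0.07977    0.1197
  Equil       1.011     5.099
  solve Keq expr → x = 0.03989; check Q = 129.7

[M]_eq = 1.011 M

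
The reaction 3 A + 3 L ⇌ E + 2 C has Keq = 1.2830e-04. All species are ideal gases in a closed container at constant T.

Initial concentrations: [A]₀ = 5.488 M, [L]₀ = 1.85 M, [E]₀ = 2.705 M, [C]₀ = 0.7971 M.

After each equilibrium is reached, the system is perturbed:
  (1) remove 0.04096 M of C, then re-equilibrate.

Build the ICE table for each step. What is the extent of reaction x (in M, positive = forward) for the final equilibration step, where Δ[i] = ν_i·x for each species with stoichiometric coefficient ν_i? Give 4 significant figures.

x = 0.01313 M

Q₀ = 0.001642 vs Keq = 1.2830e-04 ⇒ Q>K, reverse
Step 1:
                    A           L           E           C
  Initial       5.488        1.85       2.705      0.7971
  Change       0.5855      0.5855     -0.1952     -0.3903
  Equil         6.074       2.436        2.51      0.4068
  solve Keq expr → x = -0.1952; check Q = 1.2830e-04
Then remove 0.04096 M of C.
Step 2:
                    A           L           E           C
  Initial       6.074       2.436        2.51      0.3658
  Change     -0.03938    -0.03938     0.01313     0.02626
  Equil         6.034       2.396       2.523      0.3921
  solve Keq expr → x = 0.01313; check Q = 1.2830e-04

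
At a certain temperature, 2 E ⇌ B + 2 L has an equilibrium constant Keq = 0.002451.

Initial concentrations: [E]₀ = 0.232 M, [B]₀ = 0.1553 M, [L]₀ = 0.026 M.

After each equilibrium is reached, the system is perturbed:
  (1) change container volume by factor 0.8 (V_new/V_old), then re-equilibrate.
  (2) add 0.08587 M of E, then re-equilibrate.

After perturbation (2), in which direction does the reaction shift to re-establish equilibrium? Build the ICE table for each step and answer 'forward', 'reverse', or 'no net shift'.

Q₀ = 0.00195 vs Keq = 0.002451 ⇒ Q<K, forward
Step 1:
                  E         B         L
  I           0.232    0.1553     0.026
  C       -0.002685  0.001342  0.002685
  E          0.2293    0.1566   0.02868
  solve Keq expr → x = 0.001342; check Q = 0.002451
Then change container volume by factor 0.8 (V_new/V_old).
Step 2:
                  E         B         L
  I          0.2866    0.1958   0.03586
  C        0.003281 -0.001641 -0.003281
  E          0.2899    0.1942   0.03257
  solve Keq expr → x = -0.001641; check Q = 0.002451
Then add 0.08587 M of E.
Step 3:
                  E         B         L
  I          0.3758    0.1942   0.03257
  C       -0.008284  0.004142  0.008284
  E          0.3675    0.1983   0.04086
  solve Keq expr → x = 0.004142; check Q = 0.002451

Direction: forward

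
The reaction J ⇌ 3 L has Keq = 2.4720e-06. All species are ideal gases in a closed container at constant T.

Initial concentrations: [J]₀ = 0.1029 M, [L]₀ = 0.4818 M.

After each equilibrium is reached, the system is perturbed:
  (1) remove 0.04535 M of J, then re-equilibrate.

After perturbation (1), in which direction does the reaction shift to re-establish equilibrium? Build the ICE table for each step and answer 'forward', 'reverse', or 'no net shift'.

Direction: reverse

Q₀ = 1.087 vs Keq = 2.4720e-06 ⇒ Q>K, reverse
Step 1:
                   J          L
  init        0.1029     0.4818
  Δ           0.1577    -0.4732
  eq          0.2606   0.008637
  solve Keq expr → x = -0.1577; check Q = 2.4720e-06
Then remove 0.04535 M of J.
Step 2:
                   J          L
  init        0.2153   0.008637
  Δ       1.7699e-04 -5.3097e-04
  eq          0.2154   0.008106
  solve Keq expr → x = -1.7699e-04; check Q = 2.4720e-06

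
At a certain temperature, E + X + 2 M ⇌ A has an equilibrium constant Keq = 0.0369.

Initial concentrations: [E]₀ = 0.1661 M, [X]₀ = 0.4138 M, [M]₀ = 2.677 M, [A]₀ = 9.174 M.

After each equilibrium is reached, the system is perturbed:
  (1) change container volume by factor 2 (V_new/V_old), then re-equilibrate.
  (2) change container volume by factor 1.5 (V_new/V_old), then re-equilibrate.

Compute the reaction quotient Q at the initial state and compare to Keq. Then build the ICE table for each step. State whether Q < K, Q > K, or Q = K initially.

Q₀ = 18.63; Q > K (proceeds reverse)

Q₀ = 18.63 vs Keq = 0.0369 ⇒ Q>K, reverse
Step 1:
                  E         X         M         A
  init       0.1661    0.4138     2.677     9.174
  Δ            1.89      1.89     3.779     -1.89
  eq          2.056     2.304     6.456     7.284
  solve Keq expr → x = -1.89; check Q = 0.0369
Then change container volume by factor 2 (V_new/V_old).
Step 2:
                  E         X         M         A
  init        1.028     1.152     3.228     3.642
  Δ          0.7659    0.7659     1.532   -0.7659
  eq          1.794     1.918      4.76     2.876
  solve Keq expr → x = -0.7659; check Q = 0.0369
Then change container volume by factor 1.5 (V_new/V_old).
Step 3:
                  E         X         M         A
  init        1.196     1.278     3.173     1.917
  Δ          0.3903    0.3903    0.7807   -0.3903
  eq          1.586     1.669     3.954     1.527
  solve Keq expr → x = -0.3903; check Q = 0.0369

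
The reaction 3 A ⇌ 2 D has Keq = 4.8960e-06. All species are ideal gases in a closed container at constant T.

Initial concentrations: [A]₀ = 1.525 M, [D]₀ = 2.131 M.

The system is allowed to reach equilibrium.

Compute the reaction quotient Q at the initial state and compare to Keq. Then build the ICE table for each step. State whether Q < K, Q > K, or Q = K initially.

Q₀ = 1.28 vs Keq = 4.8960e-06 ⇒ Q>K, reverse
Step 1:
                  A         D
  Initial     1.525     2.131
  Change      3.163    -2.109
  Equil       4.688   0.02246
  solve Keq expr → x = -1.054; check Q = 4.8960e-06

Q₀ = 1.28; Q > K (proceeds reverse)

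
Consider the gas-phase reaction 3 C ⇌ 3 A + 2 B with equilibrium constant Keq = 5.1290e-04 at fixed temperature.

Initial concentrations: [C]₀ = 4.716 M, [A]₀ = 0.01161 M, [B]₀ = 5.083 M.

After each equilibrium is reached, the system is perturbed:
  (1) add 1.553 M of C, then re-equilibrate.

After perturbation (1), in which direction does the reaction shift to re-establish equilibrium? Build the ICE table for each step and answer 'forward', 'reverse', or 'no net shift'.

Direction: forward

Q₀ = 3.8549e-07 vs Keq = 5.1290e-04 ⇒ Q<K, forward
Step 1:
                  C         A         B
  init        4.716   0.01161     5.083
  Δ         -0.1119    0.1119   0.07457
  eq          4.604    0.1235     5.158
  solve Keq expr → x = 0.03728; check Q = 5.1290e-04
Then add 1.553 M of C.
Step 2:
                  C         A         B
  init        6.157    0.1235     5.158
  Δ        -0.04001   0.04001   0.02667
  eq          6.117    0.1635     5.184
  solve Keq expr → x = 0.01334; check Q = 5.1290e-04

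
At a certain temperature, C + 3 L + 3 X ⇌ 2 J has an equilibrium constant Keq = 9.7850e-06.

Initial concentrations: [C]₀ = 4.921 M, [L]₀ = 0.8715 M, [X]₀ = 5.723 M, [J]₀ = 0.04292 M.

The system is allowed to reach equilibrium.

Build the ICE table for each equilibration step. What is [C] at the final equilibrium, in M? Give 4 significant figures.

[C]_eq = 4.907 M

Q₀ = 3.0171e-06 vs Keq = 9.7850e-06 ⇒ Q<K, forward
Step 1:
                    C           L           X           J
  I             4.921      0.8715       5.723     0.04292
  C          -0.01399    -0.04196    -0.04196     0.02797
  E             4.907      0.8295       5.681     0.07089
  solve Keq expr → x = 0.01399; check Q = 9.7850e-06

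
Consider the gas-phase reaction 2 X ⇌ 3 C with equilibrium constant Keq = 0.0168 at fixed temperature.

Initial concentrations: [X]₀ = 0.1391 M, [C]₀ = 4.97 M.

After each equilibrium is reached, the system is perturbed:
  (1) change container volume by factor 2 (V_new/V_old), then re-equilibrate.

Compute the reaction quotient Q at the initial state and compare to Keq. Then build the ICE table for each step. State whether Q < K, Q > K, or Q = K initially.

Q₀ = 6345; Q > K (proceeds reverse)

Q₀ = 6345 vs Keq = 0.0168 ⇒ Q>K, reverse
Step 1:
                   X          C
  init        0.1391       4.97
  Δ            2.951     -4.427
  eq            3.09     0.5434
  solve Keq expr → x = -1.476; check Q = 0.0168
Then change container volume by factor 2 (V_new/V_old).
Step 2:
                   X          C
  init         1.545     0.2717
  Δ         -0.04284    0.06426
  eq           1.502     0.3359
  solve Keq expr → x = 0.02142; check Q = 0.0168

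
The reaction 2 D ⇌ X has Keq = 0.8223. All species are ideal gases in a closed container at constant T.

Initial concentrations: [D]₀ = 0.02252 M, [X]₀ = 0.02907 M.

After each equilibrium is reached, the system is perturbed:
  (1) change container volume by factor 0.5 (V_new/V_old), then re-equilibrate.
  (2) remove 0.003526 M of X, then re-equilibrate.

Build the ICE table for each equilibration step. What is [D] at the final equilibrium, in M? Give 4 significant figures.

[D]_eq = 0.1275 M

Q₀ = 57.32 vs Keq = 0.8223 ⇒ Q>K, reverse
Step 1:
                    D           X
  Initial     0.02252     0.02907
  Change      0.04959    -0.02479
  Equil       0.07211    0.004276
  solve Keq expr → x = -0.02479; check Q = 0.8223
Then change container volume by factor 0.5 (V_new/V_old).
Step 2:
                    D           X
  Initial      0.1442    0.008551
  Change     -0.01175    0.005877
  Equil        0.1325     0.01443
  solve Keq expr → x = 0.005877; check Q = 0.8223
Then remove 0.003526 M of X.
Step 3:
                    D           X
  Initial      0.1325      0.0109
  Change     -0.00494     0.00247
  Equil        0.1275     0.01337
  solve Keq expr → x = 0.00247; check Q = 0.8223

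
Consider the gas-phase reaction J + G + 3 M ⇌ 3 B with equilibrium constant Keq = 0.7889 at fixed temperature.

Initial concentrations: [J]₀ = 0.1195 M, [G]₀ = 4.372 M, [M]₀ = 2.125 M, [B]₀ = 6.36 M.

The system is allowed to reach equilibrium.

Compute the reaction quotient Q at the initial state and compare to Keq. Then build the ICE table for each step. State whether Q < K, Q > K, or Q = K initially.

Q₀ = 51.32 vs Keq = 0.7889 ⇒ Q>K, reverse
Step 1:
                  J         G         M         B
  Initial    0.1195     4.372     2.125      6.36
  Change      0.502     0.502     1.506    -1.506
  Equil      0.6215     4.874     3.631     4.854
  solve Keq expr → x = -0.502; check Q = 0.7889

Q₀ = 51.32; Q > K (proceeds reverse)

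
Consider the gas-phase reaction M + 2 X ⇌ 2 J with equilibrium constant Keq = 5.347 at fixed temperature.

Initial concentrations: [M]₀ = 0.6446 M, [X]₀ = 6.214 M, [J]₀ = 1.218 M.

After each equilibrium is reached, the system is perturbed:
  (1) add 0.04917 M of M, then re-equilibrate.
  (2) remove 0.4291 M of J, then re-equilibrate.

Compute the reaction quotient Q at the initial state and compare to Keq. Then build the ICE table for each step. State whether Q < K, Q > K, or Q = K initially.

Q₀ = 0.0596; Q < K (proceeds forward)

Q₀ = 0.0596 vs Keq = 5.347 ⇒ Q<K, forward
Step 1:
                  M         X         J
  init       0.6446     6.214     1.218
  Δ          -0.601    -1.202     1.202
  eq         0.0436     5.012      2.42
  solve Keq expr → x = 0.601; check Q = 5.347
Then add 0.04917 M of M.
Step 2:
                  M         X         J
  init      0.09277     5.012      2.42
  Δ        -0.04423  -0.08845   0.08845
  eq        0.04854     4.924     2.508
  solve Keq expr → x = 0.04423; check Q = 5.347
Then remove 0.4291 M of J.
Step 3:
                  M         X         J
  init      0.04854     4.924     2.079
  Δ         -0.0139   -0.0278    0.0278
  eq        0.03465     4.896     2.107
  solve Keq expr → x = 0.0139; check Q = 5.347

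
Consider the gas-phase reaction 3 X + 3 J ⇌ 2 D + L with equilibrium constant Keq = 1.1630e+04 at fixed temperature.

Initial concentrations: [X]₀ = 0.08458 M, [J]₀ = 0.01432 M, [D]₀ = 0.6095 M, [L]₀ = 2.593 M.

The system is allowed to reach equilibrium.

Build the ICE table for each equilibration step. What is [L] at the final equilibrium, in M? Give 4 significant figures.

Q₀ = 5.4215e+08 vs Keq = 1.1630e+04 ⇒ Q>K, reverse
Step 1:
                   X          J          D          L
  init       0.08458    0.01432     0.6095      2.593
  Δ           0.1497     0.1497   -0.09982   -0.04991
  eq          0.2343     0.1641     0.5097      2.543
  solve Keq expr → x = -0.04991; check Q = 1.1630e+04

[L]_eq = 2.543 M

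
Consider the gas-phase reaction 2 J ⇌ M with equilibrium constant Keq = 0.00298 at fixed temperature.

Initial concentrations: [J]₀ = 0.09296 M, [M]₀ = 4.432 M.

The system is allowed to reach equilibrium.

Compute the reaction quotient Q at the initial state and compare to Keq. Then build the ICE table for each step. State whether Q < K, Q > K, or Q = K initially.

Q₀ = 512.9 vs Keq = 0.00298 ⇒ Q>K, reverse
Step 1:
                  J         M
  init      0.09296     4.432
  Δ           8.431    -4.215
  eq          8.524    0.2165
  solve Keq expr → x = -4.215; check Q = 0.00298

Q₀ = 512.9; Q > K (proceeds reverse)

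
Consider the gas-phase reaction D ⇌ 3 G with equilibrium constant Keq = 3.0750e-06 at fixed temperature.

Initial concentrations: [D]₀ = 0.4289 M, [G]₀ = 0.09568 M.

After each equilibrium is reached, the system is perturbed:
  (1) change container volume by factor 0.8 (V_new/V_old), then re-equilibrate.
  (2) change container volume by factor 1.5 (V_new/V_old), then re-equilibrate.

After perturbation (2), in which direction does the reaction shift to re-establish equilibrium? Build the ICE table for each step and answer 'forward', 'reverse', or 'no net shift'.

Q₀ = 0.002042 vs Keq = 3.0750e-06 ⇒ Q>K, reverse
Step 1:
                  D         G
  Initial    0.4289   0.09568
  Change    0.02816  -0.08448
  Equil      0.4571    0.0112
  solve Keq expr → x = -0.02816; check Q = 3.0750e-06
Then change container volume by factor 0.8 (V_new/V_old).
Step 2:
                  D         G
  Initial    0.5713     0.014
  Change  6.4363e-04 -0.001931
  Equil       0.572   0.01207
  solve Keq expr → x = -6.4363e-04; check Q = 3.0750e-06
Then change container volume by factor 1.5 (V_new/V_old).
Step 3:
                  D         G
  Initial    0.3813  0.008047
  Change  -8.2999e-04   0.00249
  Equil      0.3805   0.01054
  solve Keq expr → x = 8.2999e-04; check Q = 3.0750e-06

Direction: forward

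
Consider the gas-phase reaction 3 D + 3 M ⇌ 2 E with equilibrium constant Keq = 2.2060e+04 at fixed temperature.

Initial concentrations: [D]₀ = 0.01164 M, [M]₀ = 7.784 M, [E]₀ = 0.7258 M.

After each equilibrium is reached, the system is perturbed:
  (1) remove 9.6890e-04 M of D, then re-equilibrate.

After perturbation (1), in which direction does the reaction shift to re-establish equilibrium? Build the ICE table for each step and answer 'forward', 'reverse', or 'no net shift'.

Q₀ = 708.2 vs Keq = 2.2060e+04 ⇒ Q<K, forward
Step 1:
                   D          M          E
  I          0.01164      7.784     0.7258
  C        -0.007919  -0.007919   0.005279
  E         0.003721      7.776     0.7311
  solve Keq expr → x = 0.00264; check Q = 2.2060e+04
Then remove 9.6890e-04 M of D.
Step 2:
                   D          M          E
  I         0.002752      7.776     0.7311
  C       9.6625e-04 9.6625e-04 -6.4417e-04
  E         0.003719      7.777     0.7304
  solve Keq expr → x = -3.2208e-04; check Q = 2.2060e+04

Direction: reverse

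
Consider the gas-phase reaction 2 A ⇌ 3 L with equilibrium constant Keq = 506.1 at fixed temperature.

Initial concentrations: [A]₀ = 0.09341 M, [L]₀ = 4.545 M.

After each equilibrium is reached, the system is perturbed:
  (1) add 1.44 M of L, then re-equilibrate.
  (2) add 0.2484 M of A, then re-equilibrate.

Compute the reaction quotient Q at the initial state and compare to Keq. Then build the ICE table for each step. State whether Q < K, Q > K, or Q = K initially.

Q₀ = 1.0760e+04 vs Keq = 506.1 ⇒ Q>K, reverse
Step 1:
                   A          L
  I          0.09341      4.545
  C           0.2792    -0.4187
  E           0.3726      4.126
  solve Keq expr → x = -0.1396; check Q = 506.1
Then add 1.44 M of L.
Step 2:
                   A          L
  I           0.3726      5.566
  C           0.1712    -0.2569
  E           0.5438      5.309
  solve Keq expr → x = -0.08562; check Q = 506.1
Then add 0.2484 M of A.
Step 3:
                   A          L
  I           0.7922      5.309
  C          -0.2013      0.302
  E           0.5909      5.611
  solve Keq expr → x = 0.1007; check Q = 506.1

Q₀ = 1.0760e+04; Q > K (proceeds reverse)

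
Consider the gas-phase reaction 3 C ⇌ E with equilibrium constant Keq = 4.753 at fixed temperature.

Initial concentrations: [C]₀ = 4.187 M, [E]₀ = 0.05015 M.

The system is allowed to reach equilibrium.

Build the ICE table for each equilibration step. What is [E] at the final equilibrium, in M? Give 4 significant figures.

[E]_eq = 1.233 M

Q₀ = 6.8322e-04 vs Keq = 4.753 ⇒ Q<K, forward
Step 1:
                  C         E
  I           4.187   0.05015
  C          -3.549     1.183
  E          0.6378     1.233
  solve Keq expr → x = 1.183; check Q = 4.753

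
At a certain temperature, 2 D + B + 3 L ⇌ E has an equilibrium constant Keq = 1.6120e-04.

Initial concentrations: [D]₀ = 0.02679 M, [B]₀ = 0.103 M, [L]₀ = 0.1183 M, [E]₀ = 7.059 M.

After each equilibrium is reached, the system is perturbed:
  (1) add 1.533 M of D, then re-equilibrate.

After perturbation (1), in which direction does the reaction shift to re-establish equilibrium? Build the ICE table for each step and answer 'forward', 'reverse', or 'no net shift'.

Q₀ = 5.7677e+07 vs Keq = 1.6120e-04 ⇒ Q>K, reverse
Step 1:
                  D         B         L         E
  I         0.02679     0.103    0.1183     7.059
  C           4.978     2.489     7.468    -2.489
  E           5.005     2.592     7.586      4.57
  solve Keq expr → x = -2.489; check Q = 1.6120e-04
Then add 1.533 M of D.
Step 2:
                  D         B         L         E
  I           6.538     2.592     7.586      4.57
  C         -0.4294   -0.2147    -0.644    0.2147
  E           6.109     2.378     6.942     4.784
  solve Keq expr → x = 0.2147; check Q = 1.6120e-04

Direction: forward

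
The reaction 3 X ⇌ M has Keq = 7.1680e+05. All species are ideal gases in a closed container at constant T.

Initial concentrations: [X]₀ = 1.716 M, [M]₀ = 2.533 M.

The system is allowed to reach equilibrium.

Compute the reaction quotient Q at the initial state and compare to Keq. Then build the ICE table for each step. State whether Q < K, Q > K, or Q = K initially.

Q₀ = 0.5013 vs Keq = 7.1680e+05 ⇒ Q<K, forward
Step 1:
                   X          M
  Initial      1.716      2.533
  Change        -1.7     0.5666
  Equil      0.01629        3.1
  solve Keq expr → x = 0.5666; check Q = 7.1680e+05

Q₀ = 0.5013; Q < K (proceeds forward)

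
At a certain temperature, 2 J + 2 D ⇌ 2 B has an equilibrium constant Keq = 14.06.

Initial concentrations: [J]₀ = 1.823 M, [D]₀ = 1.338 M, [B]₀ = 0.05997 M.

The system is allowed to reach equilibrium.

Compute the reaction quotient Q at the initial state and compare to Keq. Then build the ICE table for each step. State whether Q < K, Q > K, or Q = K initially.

Q₀ = 6.0448e-04; Q < K (proceeds forward)

Q₀ = 6.0448e-04 vs Keq = 14.06 ⇒ Q<K, forward
Step 1:
                  J         D         B
  init        1.823     1.338   0.05997
  Δ         -0.9968   -0.9968    0.9968
  eq         0.8262    0.3412     1.057
  solve Keq expr → x = 0.4984; check Q = 14.06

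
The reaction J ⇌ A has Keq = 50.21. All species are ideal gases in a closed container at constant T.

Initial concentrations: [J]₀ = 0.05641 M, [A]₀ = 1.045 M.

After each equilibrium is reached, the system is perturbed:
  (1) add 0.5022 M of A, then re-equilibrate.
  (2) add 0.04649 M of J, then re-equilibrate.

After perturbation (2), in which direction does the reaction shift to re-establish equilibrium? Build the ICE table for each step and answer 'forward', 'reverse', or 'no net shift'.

Direction: forward

Q₀ = 18.53 vs Keq = 50.21 ⇒ Q<K, forward
Step 1:
                    J           A
  Initial     0.05641       1.045
  Change      -0.0349      0.0349
  Equil       0.02151        1.08
  solve Keq expr → x = 0.0349; check Q = 50.21
Then add 0.5022 M of A.
Step 2:
                    J           A
  Initial     0.02151       1.582
  Change     0.009807   -0.009807
  Equil       0.03131       1.572
  solve Keq expr → x = -0.009807; check Q = 50.21
Then add 0.04649 M of J.
Step 3:
                    J           A
  Initial      0.0778       1.572
  Change     -0.04558     0.04558
  Equil       0.03222       1.618
  solve Keq expr → x = 0.04558; check Q = 50.21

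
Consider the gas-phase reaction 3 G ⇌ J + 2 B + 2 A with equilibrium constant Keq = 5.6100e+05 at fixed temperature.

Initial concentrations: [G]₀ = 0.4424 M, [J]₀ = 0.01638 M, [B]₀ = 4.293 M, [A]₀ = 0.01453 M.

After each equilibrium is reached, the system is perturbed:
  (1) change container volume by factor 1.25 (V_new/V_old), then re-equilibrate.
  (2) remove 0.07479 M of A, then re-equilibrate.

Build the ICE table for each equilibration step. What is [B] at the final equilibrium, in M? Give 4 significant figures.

Q₀ = 7.3607e-04 vs Keq = 5.6100e+05 ⇒ Q<K, forward
Step 1:
                    G           J           B           A
  I            0.4424     0.01638       4.293     0.01453
  C           -0.4342      0.1447      0.2894      0.2894
  E          0.008229      0.1611       4.582       0.304
  solve Keq expr → x = 0.1447; check Q = 5.6100e+05
Then change container volume by factor 1.25 (V_new/V_old).
Step 2:
                    G           J           B           A
  I          0.006583      0.1289       3.666      0.2432
  C       -8.9567e-04  2.9856e-04  5.9711e-04  5.9711e-04
  E          0.005687      0.1292       3.667      0.2438
  solve Keq expr → x = 2.9856e-04; check Q = 5.6100e+05
Then remove 0.07479 M of A.
Step 3:
                    G           J           B           A
  I          0.005687      0.1292       3.667       0.169
  C         -0.001213  4.0438e-04  8.0877e-04  8.0877e-04
  E          0.004474      0.1296       3.667      0.1698
  solve Keq expr → x = 4.0438e-04; check Q = 5.6100e+05

[B]_eq = 3.667 M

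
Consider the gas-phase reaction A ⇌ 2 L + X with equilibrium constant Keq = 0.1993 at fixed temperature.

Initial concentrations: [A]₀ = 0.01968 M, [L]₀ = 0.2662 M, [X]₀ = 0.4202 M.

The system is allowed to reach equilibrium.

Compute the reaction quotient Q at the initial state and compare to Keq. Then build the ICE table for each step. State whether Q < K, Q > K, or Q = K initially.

Q₀ = 1.513; Q > K (proceeds reverse)

Q₀ = 1.513 vs Keq = 0.1993 ⇒ Q>K, reverse
Step 1:
                  A         L         X
  init      0.01968    0.2662    0.4202
  Δ         0.04252  -0.08503  -0.04252
  eq         0.0622    0.1812    0.3777
  solve Keq expr → x = -0.04252; check Q = 0.1993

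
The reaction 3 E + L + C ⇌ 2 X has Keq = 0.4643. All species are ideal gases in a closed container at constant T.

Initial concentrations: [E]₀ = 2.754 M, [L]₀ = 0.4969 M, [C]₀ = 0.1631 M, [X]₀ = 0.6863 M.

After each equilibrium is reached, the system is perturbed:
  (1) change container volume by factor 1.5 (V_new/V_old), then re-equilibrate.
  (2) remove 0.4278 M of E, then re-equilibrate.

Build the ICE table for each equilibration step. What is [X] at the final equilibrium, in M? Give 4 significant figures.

[X]_eq = 0.3433 M

Q₀ = 0.2782 vs Keq = 0.4643 ⇒ Q<K, forward
Step 1:
                    E           L           C           X
  I             2.754      0.4969      0.1631      0.6863
  C          -0.08661    -0.02887    -0.02887     0.05774
  E             2.667       0.468      0.1342       0.744
  solve Keq expr → x = 0.02887; check Q = 0.4643
Then change container volume by factor 1.5 (V_new/V_old).
Step 2:
                    E           L           C           X
  I             1.778       0.312     0.08949       0.496
  C            0.1416     0.04719     0.04719    -0.09439
  E              1.92      0.3592      0.1367      0.4016
  solve Keq expr → x = -0.04719; check Q = 0.4643
Then remove 0.4278 M of E.
Step 3:
                    E           L           C           X
  I             1.492      0.3592      0.1367      0.4016
  C            0.0875     0.02917     0.02917    -0.05833
  E              1.58      0.3884      0.1658      0.3433
  solve Keq expr → x = -0.02917; check Q = 0.4643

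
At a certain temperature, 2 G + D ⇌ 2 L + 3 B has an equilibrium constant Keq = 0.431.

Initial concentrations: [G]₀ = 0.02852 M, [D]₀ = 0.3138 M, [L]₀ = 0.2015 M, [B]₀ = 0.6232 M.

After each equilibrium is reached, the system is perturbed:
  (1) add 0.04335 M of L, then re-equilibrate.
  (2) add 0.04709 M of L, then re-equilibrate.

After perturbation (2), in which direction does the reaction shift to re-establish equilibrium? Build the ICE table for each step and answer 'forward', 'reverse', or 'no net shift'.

Direction: reverse

Q₀ = 38.5 vs Keq = 0.431 ⇒ Q>K, reverse
Step 1:
                  G         D         L         B
  init      0.02852    0.3138    0.2015    0.6232
  Δ         0.08102   0.04051  -0.08102   -0.1215
  eq         0.1095    0.3543    0.1205    0.5017
  solve Keq expr → x = -0.04051; check Q = 0.431
Then add 0.04335 M of L.
Step 2:
                  G         D         L         B
  init       0.1095    0.3543    0.1638    0.5017
  Δ         0.01518  0.007592  -0.01518  -0.02277
  eq         0.1247    0.3619    0.1486    0.4789
  solve Keq expr → x = -0.007592; check Q = 0.431
Then add 0.04709 M of L.
Step 3:
                  G         D         L         B
  init       0.1247    0.3619    0.1957    0.4789
  Δ         0.01497  0.007486  -0.01497  -0.02246
  eq         0.1397    0.3694    0.1808    0.4564
  solve Keq expr → x = -0.007486; check Q = 0.431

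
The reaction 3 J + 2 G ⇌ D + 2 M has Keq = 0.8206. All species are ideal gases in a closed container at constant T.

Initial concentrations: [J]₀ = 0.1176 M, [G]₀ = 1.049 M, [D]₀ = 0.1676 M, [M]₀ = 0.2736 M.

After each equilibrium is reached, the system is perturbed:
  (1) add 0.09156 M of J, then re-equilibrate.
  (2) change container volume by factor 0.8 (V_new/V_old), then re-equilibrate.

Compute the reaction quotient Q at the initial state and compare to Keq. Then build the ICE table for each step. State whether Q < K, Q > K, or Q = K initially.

Q₀ = 7.01 vs Keq = 0.8206 ⇒ Q>K, reverse
Step 1:
                    J           G           D           M
  init         0.1176       1.049      0.1676      0.2736
  Δ           0.07527     0.05018    -0.02509    -0.05018
  eq           0.1929       1.099      0.1425      0.2234
  solve Keq expr → x = -0.02509; check Q = 0.8206
Then add 0.09156 M of J.
Step 2:
                    J           G           D           M
  init         0.2844       1.099      0.1425      0.2234
  Δ           -0.0563    -0.03753     0.01877     0.03753
  eq           0.2281       1.062      0.1613      0.2609
  solve Keq expr → x = 0.01877; check Q = 0.8206
Then change container volume by factor 0.8 (V_new/V_old).
Step 3:
                    J           G           D           M
  init         0.2852       1.327      0.2016      0.3262
  Δ          -0.02531    -0.01687    0.008437     0.01687
  eq           0.2599        1.31        0.21      0.3431
  solve Keq expr → x = 0.008437; check Q = 0.8206

Q₀ = 7.01; Q > K (proceeds reverse)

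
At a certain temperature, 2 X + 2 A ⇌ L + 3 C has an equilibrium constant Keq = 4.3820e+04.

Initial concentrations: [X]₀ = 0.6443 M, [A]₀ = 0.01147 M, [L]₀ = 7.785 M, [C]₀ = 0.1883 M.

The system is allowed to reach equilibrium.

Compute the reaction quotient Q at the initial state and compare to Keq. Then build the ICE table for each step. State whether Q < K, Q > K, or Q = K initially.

Q₀ = 951.7; Q < K (proceeds forward)

Q₀ = 951.7 vs Keq = 4.3820e+04 ⇒ Q<K, forward
Step 1:
                  X         A         L         C
  Initial    0.6443   0.01147     7.785    0.1883
  Change  -0.009554 -0.009554  0.004777   0.01433
  Equil      0.6347  0.001916      7.79    0.2026
  solve Keq expr → x = 0.004777; check Q = 4.3820e+04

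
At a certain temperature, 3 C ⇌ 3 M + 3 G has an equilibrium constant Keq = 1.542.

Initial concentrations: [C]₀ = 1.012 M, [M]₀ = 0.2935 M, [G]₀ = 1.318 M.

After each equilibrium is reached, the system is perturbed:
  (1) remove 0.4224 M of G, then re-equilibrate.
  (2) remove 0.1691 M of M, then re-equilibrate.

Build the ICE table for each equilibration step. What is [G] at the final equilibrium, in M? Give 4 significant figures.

Q₀ = 0.05585 vs Keq = 1.542 ⇒ Q<K, forward
Step 1:
                  C         M         G
  Initial     1.012    0.2935     1.318
  Change    -0.2586    0.2586    0.2586
  Equil      0.7534    0.5521     1.577
  solve Keq expr → x = 0.0862; check Q = 1.542
Then remove 0.4224 M of G.
Step 2:
                  C         M         G
  Initial    0.7534    0.5521     1.154
  Change    -0.0793    0.0793    0.0793
  Equil      0.6741    0.6314     1.233
  solve Keq expr → x = 0.02643; check Q = 1.542
Then remove 0.1691 M of M.
Step 3:
                  C         M         G
  Initial    0.6741    0.4623     1.233
  Change   -0.07137   0.07137   0.07137
  Equil      0.6027    0.5337     1.305
  solve Keq expr → x = 0.02379; check Q = 1.542

[G]_eq = 1.305 M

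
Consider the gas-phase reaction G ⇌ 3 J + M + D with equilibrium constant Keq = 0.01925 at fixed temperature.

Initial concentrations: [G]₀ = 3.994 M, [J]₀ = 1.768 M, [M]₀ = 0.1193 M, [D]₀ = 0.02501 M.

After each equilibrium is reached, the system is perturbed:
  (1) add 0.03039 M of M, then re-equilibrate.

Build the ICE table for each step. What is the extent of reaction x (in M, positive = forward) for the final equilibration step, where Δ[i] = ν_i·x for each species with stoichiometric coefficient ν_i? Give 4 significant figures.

Q₀ = 0.004129 vs Keq = 0.01925 ⇒ Q<K, forward
Step 1:
                  G         J         M         D
  init        3.994     1.768    0.1193   0.02501
  Δ        -0.04336    0.1301   0.04336   0.04336
  eq          3.951     1.898    0.1627   0.06837
  solve Keq expr → x = 0.04336; check Q = 0.01925
Then add 0.03039 M of M.
Step 2:
                  G         J         M         D
  init        3.951     1.898    0.1931   0.06837
  Δ         0.00667  -0.02001  -0.00667  -0.00667
  eq          3.957     1.878    0.1864    0.0617
  solve Keq expr → x = -0.00667; check Q = 0.01925

x = -0.00667 M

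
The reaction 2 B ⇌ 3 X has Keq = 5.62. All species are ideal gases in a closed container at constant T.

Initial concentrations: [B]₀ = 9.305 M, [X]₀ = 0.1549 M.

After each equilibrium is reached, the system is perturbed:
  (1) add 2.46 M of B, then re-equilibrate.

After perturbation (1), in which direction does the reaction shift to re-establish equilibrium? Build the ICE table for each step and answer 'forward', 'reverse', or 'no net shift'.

Q₀ = 4.2926e-05 vs Keq = 5.62 ⇒ Q<K, forward
Step 1:
                    B           X
  init          9.305      0.1549
  Δ            -3.656       5.484
  eq            5.649       5.639
  solve Keq expr → x = 1.828; check Q = 5.62
Then add 2.46 M of B.
Step 2:
                    B           X
  init          8.109       5.639
  Δ           -0.7321       1.098
  eq            7.377       6.737
  solve Keq expr → x = 0.366; check Q = 5.62

Direction: forward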